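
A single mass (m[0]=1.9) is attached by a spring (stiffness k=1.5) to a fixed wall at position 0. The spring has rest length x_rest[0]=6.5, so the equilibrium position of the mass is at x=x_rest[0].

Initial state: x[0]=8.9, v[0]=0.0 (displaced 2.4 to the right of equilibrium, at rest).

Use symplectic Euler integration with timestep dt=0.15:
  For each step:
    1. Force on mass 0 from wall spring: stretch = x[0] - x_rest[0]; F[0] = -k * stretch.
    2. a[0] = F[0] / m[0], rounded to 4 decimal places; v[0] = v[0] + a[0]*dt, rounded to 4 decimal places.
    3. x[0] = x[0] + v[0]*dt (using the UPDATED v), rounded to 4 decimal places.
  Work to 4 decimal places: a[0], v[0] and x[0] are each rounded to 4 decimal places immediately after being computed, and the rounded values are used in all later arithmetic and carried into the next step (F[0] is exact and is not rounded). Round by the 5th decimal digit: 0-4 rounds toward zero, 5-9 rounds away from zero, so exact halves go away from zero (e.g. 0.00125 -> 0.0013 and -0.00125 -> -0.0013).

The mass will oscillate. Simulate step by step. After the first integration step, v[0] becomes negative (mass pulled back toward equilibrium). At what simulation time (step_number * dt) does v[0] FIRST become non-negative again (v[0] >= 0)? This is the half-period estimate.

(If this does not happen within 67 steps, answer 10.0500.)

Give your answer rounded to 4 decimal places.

Answer: 3.6000

Derivation:
Step 0: x=[8.9000] v=[0.0000]
Step 1: x=[8.8574] v=[-0.2842]
Step 2: x=[8.7729] v=[-0.5634]
Step 3: x=[8.6480] v=[-0.8326]
Step 4: x=[8.4850] v=[-1.0870]
Step 5: x=[8.2867] v=[-1.3221]
Step 6: x=[8.0566] v=[-1.5337]
Step 7: x=[7.7989] v=[-1.7180]
Step 8: x=[7.5181] v=[-1.8718]
Step 9: x=[7.2192] v=[-1.9924]
Step 10: x=[6.9076] v=[-2.0776]
Step 11: x=[6.5887] v=[-2.1259]
Step 12: x=[6.2682] v=[-2.1364]
Step 13: x=[5.9519] v=[-2.1090]
Step 14: x=[5.6453] v=[-2.0441]
Step 15: x=[5.3539] v=[-1.9429]
Step 16: x=[5.0828] v=[-1.8072]
Step 17: x=[4.8369] v=[-1.6394]
Step 18: x=[4.6205] v=[-1.4425]
Step 19: x=[4.4375] v=[-1.2199]
Step 20: x=[4.2911] v=[-0.9757]
Step 21: x=[4.1840] v=[-0.7141]
Step 22: x=[4.1180] v=[-0.4398]
Step 23: x=[4.0943] v=[-0.1577]
Step 24: x=[4.1134] v=[0.1272]
First v>=0 after going negative at step 24, time=3.6000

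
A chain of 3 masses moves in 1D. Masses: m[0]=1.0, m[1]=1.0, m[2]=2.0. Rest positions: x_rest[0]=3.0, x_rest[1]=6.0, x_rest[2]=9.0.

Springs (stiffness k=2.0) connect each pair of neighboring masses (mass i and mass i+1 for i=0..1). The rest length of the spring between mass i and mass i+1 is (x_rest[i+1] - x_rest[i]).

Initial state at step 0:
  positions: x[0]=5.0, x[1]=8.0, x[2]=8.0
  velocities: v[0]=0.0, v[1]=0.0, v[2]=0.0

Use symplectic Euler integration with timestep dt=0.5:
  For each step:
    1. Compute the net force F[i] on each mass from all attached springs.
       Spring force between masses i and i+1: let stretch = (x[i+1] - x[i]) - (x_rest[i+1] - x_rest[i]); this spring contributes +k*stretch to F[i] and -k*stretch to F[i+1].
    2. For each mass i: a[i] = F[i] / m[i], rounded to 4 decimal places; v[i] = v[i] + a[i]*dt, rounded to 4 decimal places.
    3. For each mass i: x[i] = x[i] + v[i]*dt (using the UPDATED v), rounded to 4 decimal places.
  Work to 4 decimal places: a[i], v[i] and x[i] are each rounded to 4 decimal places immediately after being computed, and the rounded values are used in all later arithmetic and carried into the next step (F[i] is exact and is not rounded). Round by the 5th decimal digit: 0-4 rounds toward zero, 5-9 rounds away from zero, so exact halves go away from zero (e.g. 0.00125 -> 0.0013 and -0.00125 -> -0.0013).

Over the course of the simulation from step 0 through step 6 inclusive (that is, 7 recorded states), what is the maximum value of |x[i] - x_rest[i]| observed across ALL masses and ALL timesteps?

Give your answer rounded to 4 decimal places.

Step 0: x=[5.0000 8.0000 8.0000] v=[0.0000 0.0000 0.0000]
Step 1: x=[5.0000 6.5000 8.7500] v=[0.0000 -3.0000 1.5000]
Step 2: x=[4.2500 5.3750 9.6875] v=[-1.5000 -2.2500 1.8750]
Step 3: x=[2.5625 5.8438 10.2969] v=[-3.3750 0.9375 1.2188]
Step 4: x=[1.0157 6.8985 10.5431] v=[-3.0937 2.1093 0.4923]
Step 5: x=[0.9103 6.8341 10.6281] v=[-0.2109 -0.1289 0.1700]
Step 6: x=[2.2668 5.7048 10.5146] v=[2.7129 -2.2587 -0.2270]
Max displacement = 2.0897

Answer: 2.0897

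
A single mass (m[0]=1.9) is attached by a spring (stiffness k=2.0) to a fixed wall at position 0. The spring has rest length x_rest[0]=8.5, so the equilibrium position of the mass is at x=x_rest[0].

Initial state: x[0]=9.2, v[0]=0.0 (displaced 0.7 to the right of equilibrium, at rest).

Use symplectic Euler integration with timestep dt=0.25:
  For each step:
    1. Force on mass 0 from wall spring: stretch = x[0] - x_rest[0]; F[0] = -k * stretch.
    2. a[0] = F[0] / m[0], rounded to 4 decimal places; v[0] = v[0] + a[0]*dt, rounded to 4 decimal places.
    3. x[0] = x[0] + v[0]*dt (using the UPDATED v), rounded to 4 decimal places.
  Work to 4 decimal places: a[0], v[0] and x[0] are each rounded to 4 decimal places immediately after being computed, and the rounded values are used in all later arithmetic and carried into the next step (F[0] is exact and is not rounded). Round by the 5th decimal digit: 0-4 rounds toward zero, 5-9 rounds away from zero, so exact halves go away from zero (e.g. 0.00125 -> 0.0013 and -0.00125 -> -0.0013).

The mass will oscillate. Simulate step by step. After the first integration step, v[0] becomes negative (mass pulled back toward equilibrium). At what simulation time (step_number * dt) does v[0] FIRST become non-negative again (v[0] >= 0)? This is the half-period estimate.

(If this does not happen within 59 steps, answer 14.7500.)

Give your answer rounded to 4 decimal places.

Step 0: x=[9.2000] v=[0.0000]
Step 1: x=[9.1540] v=[-0.1842]
Step 2: x=[9.0649] v=[-0.3563]
Step 3: x=[8.9387] v=[-0.5050]
Step 4: x=[8.7836] v=[-0.6205]
Step 5: x=[8.6098] v=[-0.6951]
Step 6: x=[8.4288] v=[-0.7240]
Step 7: x=[8.2525] v=[-0.7053]
Step 8: x=[8.0925] v=[-0.6402]
Step 9: x=[7.9593] v=[-0.5330]
Step 10: x=[7.8616] v=[-0.3907]
Step 11: x=[7.8059] v=[-0.2227]
Step 12: x=[7.7959] v=[-0.0401]
Step 13: x=[7.8322] v=[0.1452]
First v>=0 after going negative at step 13, time=3.2500

Answer: 3.2500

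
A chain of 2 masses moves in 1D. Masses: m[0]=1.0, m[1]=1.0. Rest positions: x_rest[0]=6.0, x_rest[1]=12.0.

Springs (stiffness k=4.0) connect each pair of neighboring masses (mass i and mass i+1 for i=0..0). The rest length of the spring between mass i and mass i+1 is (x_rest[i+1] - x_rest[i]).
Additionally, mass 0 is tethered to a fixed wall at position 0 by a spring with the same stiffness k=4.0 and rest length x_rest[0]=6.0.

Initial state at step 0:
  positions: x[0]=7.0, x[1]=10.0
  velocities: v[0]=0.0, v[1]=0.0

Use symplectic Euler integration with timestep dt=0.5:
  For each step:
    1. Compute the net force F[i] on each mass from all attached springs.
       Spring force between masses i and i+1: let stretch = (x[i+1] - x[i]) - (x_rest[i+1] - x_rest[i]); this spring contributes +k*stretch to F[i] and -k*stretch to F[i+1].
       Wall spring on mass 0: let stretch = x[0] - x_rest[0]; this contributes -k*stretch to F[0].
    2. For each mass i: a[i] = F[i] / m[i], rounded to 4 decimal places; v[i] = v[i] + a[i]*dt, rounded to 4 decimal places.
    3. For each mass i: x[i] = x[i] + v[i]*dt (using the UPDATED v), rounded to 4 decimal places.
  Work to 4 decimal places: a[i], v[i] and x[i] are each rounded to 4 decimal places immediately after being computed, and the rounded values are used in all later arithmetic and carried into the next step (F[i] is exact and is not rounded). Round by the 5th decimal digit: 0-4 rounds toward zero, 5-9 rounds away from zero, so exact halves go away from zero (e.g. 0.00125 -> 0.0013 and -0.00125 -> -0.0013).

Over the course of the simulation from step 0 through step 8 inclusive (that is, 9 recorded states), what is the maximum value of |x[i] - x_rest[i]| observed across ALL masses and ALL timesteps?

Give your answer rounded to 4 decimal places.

Answer: 3.0000

Derivation:
Step 0: x=[7.0000 10.0000] v=[0.0000 0.0000]
Step 1: x=[3.0000 13.0000] v=[-8.0000 6.0000]
Step 2: x=[6.0000 12.0000] v=[6.0000 -2.0000]
Step 3: x=[9.0000 11.0000] v=[6.0000 -2.0000]
Step 4: x=[5.0000 14.0000] v=[-8.0000 6.0000]
Step 5: x=[5.0000 14.0000] v=[0.0000 0.0000]
Step 6: x=[9.0000 11.0000] v=[8.0000 -6.0000]
Step 7: x=[6.0000 12.0000] v=[-6.0000 2.0000]
Step 8: x=[3.0000 13.0000] v=[-6.0000 2.0000]
Max displacement = 3.0000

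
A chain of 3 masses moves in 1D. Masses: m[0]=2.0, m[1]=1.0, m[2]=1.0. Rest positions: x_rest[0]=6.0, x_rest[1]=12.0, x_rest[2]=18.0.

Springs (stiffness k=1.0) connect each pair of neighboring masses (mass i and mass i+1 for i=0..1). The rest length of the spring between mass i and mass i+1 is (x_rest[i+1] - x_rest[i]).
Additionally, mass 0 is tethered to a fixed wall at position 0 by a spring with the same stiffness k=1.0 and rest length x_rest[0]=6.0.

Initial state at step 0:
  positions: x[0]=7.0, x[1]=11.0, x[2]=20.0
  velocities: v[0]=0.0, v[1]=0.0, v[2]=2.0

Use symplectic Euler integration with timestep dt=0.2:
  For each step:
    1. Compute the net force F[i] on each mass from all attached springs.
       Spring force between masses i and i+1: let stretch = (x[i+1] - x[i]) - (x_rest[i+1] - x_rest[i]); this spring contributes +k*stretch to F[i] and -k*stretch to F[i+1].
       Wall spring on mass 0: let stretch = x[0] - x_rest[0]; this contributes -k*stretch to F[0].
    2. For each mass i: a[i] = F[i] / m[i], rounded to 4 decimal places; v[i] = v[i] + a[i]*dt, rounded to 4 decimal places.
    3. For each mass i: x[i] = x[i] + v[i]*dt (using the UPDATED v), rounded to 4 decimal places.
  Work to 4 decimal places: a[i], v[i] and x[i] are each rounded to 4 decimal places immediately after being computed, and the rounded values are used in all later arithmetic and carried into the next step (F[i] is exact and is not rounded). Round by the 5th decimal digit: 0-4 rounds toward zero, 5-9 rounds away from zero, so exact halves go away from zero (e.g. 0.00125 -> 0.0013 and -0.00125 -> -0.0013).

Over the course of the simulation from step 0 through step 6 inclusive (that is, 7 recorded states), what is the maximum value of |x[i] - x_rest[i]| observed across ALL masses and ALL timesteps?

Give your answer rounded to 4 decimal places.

Answer: 2.4798

Derivation:
Step 0: x=[7.0000 11.0000 20.0000] v=[0.0000 0.0000 2.0000]
Step 1: x=[6.9400 11.2000 20.2800] v=[-0.3000 1.0000 1.4000]
Step 2: x=[6.8264 11.5928 20.4368] v=[-0.5680 1.9640 0.7840]
Step 3: x=[6.6716 12.1487 20.4798] v=[-0.7740 2.7795 0.2152]
Step 4: x=[6.4929 12.8188 20.4296] v=[-0.8935 3.3503 -0.2510]
Step 5: x=[6.3109 13.5403 20.3150] v=[-0.9102 3.6073 -0.5732]
Step 6: x=[6.1472 14.2436 20.1694] v=[-0.8183 3.5164 -0.7281]
Max displacement = 2.4798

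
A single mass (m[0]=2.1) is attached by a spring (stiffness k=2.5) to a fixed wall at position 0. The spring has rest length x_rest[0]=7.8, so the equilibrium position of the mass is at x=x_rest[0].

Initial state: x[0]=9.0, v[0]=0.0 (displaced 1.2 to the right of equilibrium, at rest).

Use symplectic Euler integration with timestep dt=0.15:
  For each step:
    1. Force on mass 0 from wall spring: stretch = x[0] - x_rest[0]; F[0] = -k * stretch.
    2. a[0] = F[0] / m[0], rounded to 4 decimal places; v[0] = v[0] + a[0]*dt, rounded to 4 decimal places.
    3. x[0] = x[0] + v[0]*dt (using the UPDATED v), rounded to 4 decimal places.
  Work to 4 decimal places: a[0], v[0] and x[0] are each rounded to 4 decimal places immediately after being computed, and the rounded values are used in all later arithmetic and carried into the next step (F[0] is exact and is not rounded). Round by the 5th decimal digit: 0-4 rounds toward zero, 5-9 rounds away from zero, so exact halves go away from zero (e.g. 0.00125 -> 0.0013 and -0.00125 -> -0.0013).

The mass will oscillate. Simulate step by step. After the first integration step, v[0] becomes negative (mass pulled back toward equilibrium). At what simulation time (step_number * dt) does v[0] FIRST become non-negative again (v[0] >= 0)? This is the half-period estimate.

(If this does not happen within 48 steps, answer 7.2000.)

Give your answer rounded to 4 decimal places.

Answer: 3.0000

Derivation:
Step 0: x=[9.0000] v=[0.0000]
Step 1: x=[8.9679] v=[-0.2143]
Step 2: x=[8.9045] v=[-0.4229]
Step 3: x=[8.8115] v=[-0.6201]
Step 4: x=[8.6914] v=[-0.8007]
Step 5: x=[8.5474] v=[-0.9599]
Step 6: x=[8.3834] v=[-1.0934]
Step 7: x=[8.2038] v=[-1.1976]
Step 8: x=[8.0133] v=[-1.2697]
Step 9: x=[7.8171] v=[-1.3078]
Step 10: x=[7.6205] v=[-1.3109]
Step 11: x=[7.4287] v=[-1.2788]
Step 12: x=[7.2468] v=[-1.2125]
Step 13: x=[7.0797] v=[-1.1137]
Step 14: x=[6.9319] v=[-0.9851]
Step 15: x=[6.8074] v=[-0.8301]
Step 16: x=[6.7095] v=[-0.6528]
Step 17: x=[6.6408] v=[-0.4581]
Step 18: x=[6.6031] v=[-0.2511]
Step 19: x=[6.5975] v=[-0.0374]
Step 20: x=[6.6241] v=[0.1773]
First v>=0 after going negative at step 20, time=3.0000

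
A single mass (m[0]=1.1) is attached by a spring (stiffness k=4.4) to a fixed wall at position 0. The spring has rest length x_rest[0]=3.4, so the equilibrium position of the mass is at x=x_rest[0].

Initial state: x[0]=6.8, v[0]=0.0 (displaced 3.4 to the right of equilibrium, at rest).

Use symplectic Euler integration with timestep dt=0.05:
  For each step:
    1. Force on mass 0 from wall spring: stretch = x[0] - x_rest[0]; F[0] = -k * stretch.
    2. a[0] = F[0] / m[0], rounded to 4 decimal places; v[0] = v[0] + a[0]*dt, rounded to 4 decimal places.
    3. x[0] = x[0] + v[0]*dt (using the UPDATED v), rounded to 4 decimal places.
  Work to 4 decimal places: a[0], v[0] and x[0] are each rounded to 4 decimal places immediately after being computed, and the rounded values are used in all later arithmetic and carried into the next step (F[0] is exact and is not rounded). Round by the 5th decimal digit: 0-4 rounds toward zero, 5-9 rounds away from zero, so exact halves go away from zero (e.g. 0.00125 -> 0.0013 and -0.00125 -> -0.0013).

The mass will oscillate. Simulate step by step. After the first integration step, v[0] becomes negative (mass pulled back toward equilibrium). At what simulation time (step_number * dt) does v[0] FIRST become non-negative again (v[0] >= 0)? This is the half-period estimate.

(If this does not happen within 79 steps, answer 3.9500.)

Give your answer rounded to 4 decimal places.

Answer: 1.6000

Derivation:
Step 0: x=[6.8000] v=[0.0000]
Step 1: x=[6.7660] v=[-0.6800]
Step 2: x=[6.6983] v=[-1.3532]
Step 3: x=[6.5977] v=[-2.0129]
Step 4: x=[6.4651] v=[-2.6524]
Step 5: x=[6.3018] v=[-3.2654]
Step 6: x=[6.1095] v=[-3.8458]
Step 7: x=[5.8901] v=[-4.3877]
Step 8: x=[5.6458] v=[-4.8857]
Step 9: x=[5.3791] v=[-5.3349]
Step 10: x=[5.0926] v=[-5.7307]
Step 11: x=[4.7891] v=[-6.0692]
Step 12: x=[4.4718] v=[-6.3470]
Step 13: x=[4.1437] v=[-6.5614]
Step 14: x=[3.8082] v=[-6.7101]
Step 15: x=[3.4686] v=[-6.7917]
Step 16: x=[3.1283] v=[-6.8054]
Step 17: x=[2.7907] v=[-6.7511]
Step 18: x=[2.4592] v=[-6.6292]
Step 19: x=[2.1372] v=[-6.4410]
Step 20: x=[1.8278] v=[-6.1884]
Step 21: x=[1.5341] v=[-5.8740]
Step 22: x=[1.2591] v=[-5.5008]
Step 23: x=[1.0055] v=[-5.0726]
Step 24: x=[0.7758] v=[-4.5937]
Step 25: x=[0.5724] v=[-4.0689]
Step 26: x=[0.3972] v=[-3.5034]
Step 27: x=[0.2521] v=[-2.9028]
Step 28: x=[0.1384] v=[-2.2732]
Step 29: x=[0.0574] v=[-1.6209]
Step 30: x=[0.0098] v=[-0.9524]
Step 31: x=[-0.0039] v=[-0.2744]
Step 32: x=[0.0164] v=[0.4064]
First v>=0 after going negative at step 32, time=1.6000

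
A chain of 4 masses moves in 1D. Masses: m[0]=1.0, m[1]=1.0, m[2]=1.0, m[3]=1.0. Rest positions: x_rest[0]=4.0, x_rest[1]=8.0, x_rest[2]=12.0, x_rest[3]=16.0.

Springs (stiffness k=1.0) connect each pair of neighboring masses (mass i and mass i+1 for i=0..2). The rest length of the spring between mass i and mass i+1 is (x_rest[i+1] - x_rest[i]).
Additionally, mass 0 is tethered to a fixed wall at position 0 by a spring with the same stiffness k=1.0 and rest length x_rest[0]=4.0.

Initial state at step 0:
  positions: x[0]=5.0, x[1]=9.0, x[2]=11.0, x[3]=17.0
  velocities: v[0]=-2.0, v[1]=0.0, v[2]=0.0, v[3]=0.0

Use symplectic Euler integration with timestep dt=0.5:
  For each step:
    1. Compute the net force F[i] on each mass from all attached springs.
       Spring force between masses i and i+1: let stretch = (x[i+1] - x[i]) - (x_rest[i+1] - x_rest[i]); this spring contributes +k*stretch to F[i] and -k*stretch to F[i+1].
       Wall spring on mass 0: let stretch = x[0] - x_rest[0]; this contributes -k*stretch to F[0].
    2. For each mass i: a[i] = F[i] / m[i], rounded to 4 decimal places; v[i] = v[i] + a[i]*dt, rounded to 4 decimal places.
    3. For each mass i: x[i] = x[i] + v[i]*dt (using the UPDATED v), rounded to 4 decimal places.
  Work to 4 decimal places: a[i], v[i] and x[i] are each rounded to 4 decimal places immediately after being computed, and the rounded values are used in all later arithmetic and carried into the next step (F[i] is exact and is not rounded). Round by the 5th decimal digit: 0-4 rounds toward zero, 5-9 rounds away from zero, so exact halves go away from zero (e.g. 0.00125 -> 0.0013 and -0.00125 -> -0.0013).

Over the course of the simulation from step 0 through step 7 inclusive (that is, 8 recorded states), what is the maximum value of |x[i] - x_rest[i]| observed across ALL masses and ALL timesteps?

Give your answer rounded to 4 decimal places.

Answer: 2.3021

Derivation:
Step 0: x=[5.0000 9.0000 11.0000 17.0000] v=[-2.0000 0.0000 0.0000 0.0000]
Step 1: x=[3.7500 8.5000 12.0000 16.5000] v=[-2.5000 -1.0000 2.0000 -1.0000]
Step 2: x=[2.7500 7.6875 13.2500 15.8750] v=[-2.0000 -1.6250 2.5000 -1.2500]
Step 3: x=[2.2969 7.0313 13.7657 15.5938] v=[-0.9063 -1.3125 1.0313 -0.5625]
Step 4: x=[2.4532 6.8751 13.0548 15.8556] v=[0.3125 -0.3125 -1.4219 0.5235]
Step 5: x=[3.1017 7.1583 11.4991 16.4172] v=[1.2969 0.5664 -3.1114 1.1231]
Step 6: x=[3.9889 7.5126 10.0877 16.7493] v=[1.7744 0.7085 -2.8228 0.6641]
Step 7: x=[4.7598 7.6297 9.6979 16.4160] v=[1.5418 0.2342 -0.7796 -0.6667]
Max displacement = 2.3021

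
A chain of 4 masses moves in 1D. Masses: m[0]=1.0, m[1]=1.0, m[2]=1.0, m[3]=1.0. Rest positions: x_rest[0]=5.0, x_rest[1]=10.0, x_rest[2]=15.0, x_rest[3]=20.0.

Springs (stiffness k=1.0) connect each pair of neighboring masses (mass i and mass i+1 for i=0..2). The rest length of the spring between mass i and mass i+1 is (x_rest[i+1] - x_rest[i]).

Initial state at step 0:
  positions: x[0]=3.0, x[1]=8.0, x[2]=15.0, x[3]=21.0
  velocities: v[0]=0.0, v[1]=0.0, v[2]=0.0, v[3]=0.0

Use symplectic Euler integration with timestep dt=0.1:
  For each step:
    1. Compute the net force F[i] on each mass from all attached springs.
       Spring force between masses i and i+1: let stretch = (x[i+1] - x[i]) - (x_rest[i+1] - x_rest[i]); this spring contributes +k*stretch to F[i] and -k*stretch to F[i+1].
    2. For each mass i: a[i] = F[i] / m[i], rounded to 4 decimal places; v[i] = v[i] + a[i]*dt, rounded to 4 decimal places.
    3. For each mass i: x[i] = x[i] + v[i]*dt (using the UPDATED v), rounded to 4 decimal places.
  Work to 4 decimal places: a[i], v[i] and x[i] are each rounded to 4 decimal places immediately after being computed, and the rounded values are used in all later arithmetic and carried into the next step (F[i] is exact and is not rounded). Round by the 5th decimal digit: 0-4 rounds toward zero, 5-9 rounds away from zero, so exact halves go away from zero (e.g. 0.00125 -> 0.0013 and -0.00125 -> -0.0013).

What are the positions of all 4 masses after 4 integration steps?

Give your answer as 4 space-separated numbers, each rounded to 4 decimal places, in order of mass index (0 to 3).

Step 0: x=[3.0000 8.0000 15.0000 21.0000] v=[0.0000 0.0000 0.0000 0.0000]
Step 1: x=[3.0000 8.0200 14.9900 20.9900] v=[0.0000 0.2000 -0.1000 -0.1000]
Step 2: x=[3.0002 8.0595 14.9703 20.9700] v=[0.0020 0.3950 -0.1970 -0.2000]
Step 3: x=[3.0010 8.1175 14.9415 20.9400] v=[0.0079 0.5802 -0.2881 -0.3000]
Step 4: x=[3.0030 8.1926 14.9044 20.9000] v=[0.0196 0.7510 -0.3707 -0.3999]

Answer: 3.0030 8.1926 14.9044 20.9000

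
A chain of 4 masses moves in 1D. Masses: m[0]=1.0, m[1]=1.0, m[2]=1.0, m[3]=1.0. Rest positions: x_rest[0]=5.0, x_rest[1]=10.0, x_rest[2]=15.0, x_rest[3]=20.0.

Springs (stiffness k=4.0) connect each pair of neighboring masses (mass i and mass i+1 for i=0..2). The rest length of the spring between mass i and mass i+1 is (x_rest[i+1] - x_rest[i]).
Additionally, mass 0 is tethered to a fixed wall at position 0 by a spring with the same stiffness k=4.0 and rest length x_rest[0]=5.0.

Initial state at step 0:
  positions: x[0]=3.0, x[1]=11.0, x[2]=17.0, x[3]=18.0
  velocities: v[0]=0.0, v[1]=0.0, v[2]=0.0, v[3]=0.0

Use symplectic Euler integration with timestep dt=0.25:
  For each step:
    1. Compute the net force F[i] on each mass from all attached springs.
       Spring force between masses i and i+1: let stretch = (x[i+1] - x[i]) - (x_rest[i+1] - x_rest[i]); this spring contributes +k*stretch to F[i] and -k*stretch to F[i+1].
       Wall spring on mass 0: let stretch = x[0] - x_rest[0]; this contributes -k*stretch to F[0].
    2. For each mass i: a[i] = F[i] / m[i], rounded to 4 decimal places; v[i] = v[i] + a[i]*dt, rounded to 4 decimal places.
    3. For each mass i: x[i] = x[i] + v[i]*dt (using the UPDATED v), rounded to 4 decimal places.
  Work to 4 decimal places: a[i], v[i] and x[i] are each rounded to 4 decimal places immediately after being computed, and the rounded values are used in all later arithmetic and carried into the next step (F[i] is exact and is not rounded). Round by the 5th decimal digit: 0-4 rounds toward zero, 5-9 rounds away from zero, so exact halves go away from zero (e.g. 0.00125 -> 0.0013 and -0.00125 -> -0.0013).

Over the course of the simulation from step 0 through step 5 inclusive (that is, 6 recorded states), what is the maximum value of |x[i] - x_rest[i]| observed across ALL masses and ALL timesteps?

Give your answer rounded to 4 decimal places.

Step 0: x=[3.0000 11.0000 17.0000 18.0000] v=[0.0000 0.0000 0.0000 0.0000]
Step 1: x=[4.2500 10.5000 15.7500 19.0000] v=[5.0000 -2.0000 -5.0000 4.0000]
Step 2: x=[6.0000 9.7500 14.0000 20.4375] v=[7.0000 -3.0000 -7.0000 5.7500]
Step 3: x=[7.1875 9.1250 12.7969 21.5156] v=[4.7500 -2.5000 -4.8125 4.3125]
Step 4: x=[7.0625 8.9336 12.8555 21.6641] v=[-0.5000 -0.7656 0.2343 0.5938]
Step 5: x=[5.6397 9.2549 14.1358 20.8604] v=[-5.6914 1.2852 5.1210 -3.2148]
Max displacement = 2.2031

Answer: 2.2031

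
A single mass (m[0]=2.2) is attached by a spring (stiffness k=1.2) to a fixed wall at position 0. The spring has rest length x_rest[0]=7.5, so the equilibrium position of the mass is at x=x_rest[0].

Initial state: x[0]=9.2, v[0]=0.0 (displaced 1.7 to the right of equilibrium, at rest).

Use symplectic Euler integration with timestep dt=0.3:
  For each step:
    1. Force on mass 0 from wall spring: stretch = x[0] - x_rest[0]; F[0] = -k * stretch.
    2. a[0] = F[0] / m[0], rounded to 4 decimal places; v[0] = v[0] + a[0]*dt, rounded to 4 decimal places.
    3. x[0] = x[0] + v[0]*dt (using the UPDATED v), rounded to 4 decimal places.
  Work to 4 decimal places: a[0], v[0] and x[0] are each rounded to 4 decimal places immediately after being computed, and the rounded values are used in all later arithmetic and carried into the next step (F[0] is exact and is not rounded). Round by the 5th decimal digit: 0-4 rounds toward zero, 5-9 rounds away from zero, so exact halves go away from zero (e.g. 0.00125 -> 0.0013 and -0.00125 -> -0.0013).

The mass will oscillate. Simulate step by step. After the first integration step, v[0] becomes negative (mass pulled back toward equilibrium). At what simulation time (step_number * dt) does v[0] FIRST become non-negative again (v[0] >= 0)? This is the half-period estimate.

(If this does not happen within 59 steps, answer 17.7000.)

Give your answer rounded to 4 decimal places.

Step 0: x=[9.2000] v=[0.0000]
Step 1: x=[9.1165] v=[-0.2782]
Step 2: x=[8.9537] v=[-0.5427]
Step 3: x=[8.7195] v=[-0.7806]
Step 4: x=[8.4254] v=[-0.9802]
Step 5: x=[8.0859] v=[-1.1316]
Step 6: x=[7.7177] v=[-1.2275]
Step 7: x=[7.3388] v=[-1.2631]
Step 8: x=[6.9678] v=[-1.2367]
Step 9: x=[6.6229] v=[-1.1496]
Step 10: x=[6.3211] v=[-1.0061]
Step 11: x=[6.0771] v=[-0.8132]
Step 12: x=[5.9030] v=[-0.5804]
Step 13: x=[5.8073] v=[-0.3191]
Step 14: x=[5.7947] v=[-0.0421]
Step 15: x=[5.8658] v=[0.2370]
First v>=0 after going negative at step 15, time=4.5000

Answer: 4.5000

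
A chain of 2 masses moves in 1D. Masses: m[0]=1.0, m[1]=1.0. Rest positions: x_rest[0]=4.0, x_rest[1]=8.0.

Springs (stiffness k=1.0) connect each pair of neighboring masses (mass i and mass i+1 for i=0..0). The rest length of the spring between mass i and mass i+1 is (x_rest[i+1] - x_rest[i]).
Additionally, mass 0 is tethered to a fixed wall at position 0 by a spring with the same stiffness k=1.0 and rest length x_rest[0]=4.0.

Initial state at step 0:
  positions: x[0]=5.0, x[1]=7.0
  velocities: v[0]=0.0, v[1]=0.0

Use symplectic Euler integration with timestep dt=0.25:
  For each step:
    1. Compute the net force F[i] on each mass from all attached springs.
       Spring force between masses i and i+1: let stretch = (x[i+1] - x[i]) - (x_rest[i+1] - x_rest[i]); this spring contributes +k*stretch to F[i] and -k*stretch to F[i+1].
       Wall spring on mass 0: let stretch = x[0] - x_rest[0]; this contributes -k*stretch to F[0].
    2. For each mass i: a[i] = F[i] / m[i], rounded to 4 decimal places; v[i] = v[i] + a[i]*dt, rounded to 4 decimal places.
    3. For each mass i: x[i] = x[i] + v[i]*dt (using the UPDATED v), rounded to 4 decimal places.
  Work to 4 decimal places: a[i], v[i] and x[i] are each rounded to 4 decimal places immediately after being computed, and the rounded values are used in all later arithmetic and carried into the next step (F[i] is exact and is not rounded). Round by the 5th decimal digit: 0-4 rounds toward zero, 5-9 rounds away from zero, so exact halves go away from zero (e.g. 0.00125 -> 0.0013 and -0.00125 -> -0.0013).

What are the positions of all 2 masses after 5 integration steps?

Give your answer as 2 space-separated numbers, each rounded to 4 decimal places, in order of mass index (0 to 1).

Answer: 3.1452 8.2758

Derivation:
Step 0: x=[5.0000 7.0000] v=[0.0000 0.0000]
Step 1: x=[4.8125 7.1250] v=[-0.7500 0.5000]
Step 2: x=[4.4688 7.3555] v=[-1.3750 0.9219]
Step 3: x=[4.0262 7.6556] v=[-1.7705 1.2002]
Step 4: x=[3.5588 7.9788] v=[-1.8697 1.2929]
Step 5: x=[3.1452 8.2758] v=[-1.6544 1.1879]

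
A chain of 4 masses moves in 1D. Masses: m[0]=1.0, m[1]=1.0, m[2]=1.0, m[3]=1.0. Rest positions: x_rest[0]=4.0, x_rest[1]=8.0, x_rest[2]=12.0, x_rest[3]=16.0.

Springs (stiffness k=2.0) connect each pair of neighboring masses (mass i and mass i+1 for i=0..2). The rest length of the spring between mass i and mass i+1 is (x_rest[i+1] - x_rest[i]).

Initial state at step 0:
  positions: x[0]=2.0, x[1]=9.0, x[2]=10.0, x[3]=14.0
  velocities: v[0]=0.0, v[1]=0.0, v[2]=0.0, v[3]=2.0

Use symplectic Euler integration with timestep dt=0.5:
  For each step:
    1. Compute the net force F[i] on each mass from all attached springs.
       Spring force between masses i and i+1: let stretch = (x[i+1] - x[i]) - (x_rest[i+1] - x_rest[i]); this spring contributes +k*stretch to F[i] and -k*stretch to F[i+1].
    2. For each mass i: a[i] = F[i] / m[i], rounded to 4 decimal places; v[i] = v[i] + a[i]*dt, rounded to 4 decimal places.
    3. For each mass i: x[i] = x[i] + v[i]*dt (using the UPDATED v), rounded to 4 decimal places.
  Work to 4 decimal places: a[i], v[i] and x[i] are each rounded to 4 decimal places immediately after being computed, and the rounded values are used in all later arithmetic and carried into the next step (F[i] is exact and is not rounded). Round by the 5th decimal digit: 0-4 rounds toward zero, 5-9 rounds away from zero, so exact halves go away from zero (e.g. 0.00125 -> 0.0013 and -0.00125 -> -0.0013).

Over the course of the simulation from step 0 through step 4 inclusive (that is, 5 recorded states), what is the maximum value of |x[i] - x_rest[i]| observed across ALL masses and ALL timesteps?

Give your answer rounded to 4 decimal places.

Step 0: x=[2.0000 9.0000 10.0000 14.0000] v=[0.0000 0.0000 0.0000 2.0000]
Step 1: x=[3.5000 6.0000 11.5000 15.0000] v=[3.0000 -6.0000 3.0000 2.0000]
Step 2: x=[4.2500 4.5000 12.0000 16.2500] v=[1.5000 -3.0000 1.0000 2.5000]
Step 3: x=[3.1250 6.6250 10.8750 17.3750] v=[-2.2500 4.2500 -2.2500 2.2500]
Step 4: x=[1.7500 9.1250 10.8750 17.2500] v=[-2.7500 5.0000 0.0000 -0.2500]
Max displacement = 3.5000

Answer: 3.5000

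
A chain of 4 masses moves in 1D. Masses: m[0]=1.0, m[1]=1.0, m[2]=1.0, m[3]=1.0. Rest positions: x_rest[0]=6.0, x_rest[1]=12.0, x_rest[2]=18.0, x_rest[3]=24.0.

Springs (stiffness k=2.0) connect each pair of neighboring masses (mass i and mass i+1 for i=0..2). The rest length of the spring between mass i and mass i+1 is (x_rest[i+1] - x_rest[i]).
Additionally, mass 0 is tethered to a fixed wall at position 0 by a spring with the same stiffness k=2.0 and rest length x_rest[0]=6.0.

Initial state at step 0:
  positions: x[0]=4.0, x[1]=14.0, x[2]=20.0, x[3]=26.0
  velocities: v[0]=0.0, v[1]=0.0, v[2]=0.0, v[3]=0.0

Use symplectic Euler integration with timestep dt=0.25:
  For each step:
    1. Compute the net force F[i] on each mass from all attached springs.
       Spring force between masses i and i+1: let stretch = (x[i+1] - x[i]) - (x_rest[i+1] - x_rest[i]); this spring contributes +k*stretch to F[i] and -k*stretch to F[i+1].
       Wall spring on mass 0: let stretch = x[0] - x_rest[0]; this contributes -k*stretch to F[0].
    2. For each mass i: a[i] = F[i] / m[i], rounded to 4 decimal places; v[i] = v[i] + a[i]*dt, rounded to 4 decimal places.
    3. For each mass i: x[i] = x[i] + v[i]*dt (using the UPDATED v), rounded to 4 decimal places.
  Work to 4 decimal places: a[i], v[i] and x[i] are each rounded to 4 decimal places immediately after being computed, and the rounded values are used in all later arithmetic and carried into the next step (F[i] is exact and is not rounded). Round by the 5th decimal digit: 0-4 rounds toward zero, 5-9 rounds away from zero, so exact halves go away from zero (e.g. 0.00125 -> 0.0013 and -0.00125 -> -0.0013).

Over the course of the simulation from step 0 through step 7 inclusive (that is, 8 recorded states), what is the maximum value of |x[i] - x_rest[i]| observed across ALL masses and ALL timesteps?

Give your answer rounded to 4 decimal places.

Step 0: x=[4.0000 14.0000 20.0000 26.0000] v=[0.0000 0.0000 0.0000 0.0000]
Step 1: x=[4.7500 13.5000 20.0000 26.0000] v=[3.0000 -2.0000 0.0000 0.0000]
Step 2: x=[6.0000 12.7188 19.9375 26.0000] v=[5.0000 -3.1250 -0.2500 0.0000]
Step 3: x=[7.3399 12.0000 19.7305 25.9922] v=[5.3594 -2.8751 -0.8281 -0.0313]
Step 4: x=[8.3448 11.6650 19.3399 25.9517] v=[4.0195 -1.3399 -1.5625 -0.1622]
Step 5: x=[8.7216 11.8744 18.8164 25.8347] v=[1.5072 0.8375 -2.0941 -0.4681]
Step 6: x=[8.4023 12.5574 18.3024 25.5904] v=[-1.2772 2.7321 -2.0560 -0.9773]
Step 7: x=[7.5521 13.4392 17.9813 25.1851] v=[-3.4008 3.5271 -1.2845 -1.6213]
Max displacement = 2.7216

Answer: 2.7216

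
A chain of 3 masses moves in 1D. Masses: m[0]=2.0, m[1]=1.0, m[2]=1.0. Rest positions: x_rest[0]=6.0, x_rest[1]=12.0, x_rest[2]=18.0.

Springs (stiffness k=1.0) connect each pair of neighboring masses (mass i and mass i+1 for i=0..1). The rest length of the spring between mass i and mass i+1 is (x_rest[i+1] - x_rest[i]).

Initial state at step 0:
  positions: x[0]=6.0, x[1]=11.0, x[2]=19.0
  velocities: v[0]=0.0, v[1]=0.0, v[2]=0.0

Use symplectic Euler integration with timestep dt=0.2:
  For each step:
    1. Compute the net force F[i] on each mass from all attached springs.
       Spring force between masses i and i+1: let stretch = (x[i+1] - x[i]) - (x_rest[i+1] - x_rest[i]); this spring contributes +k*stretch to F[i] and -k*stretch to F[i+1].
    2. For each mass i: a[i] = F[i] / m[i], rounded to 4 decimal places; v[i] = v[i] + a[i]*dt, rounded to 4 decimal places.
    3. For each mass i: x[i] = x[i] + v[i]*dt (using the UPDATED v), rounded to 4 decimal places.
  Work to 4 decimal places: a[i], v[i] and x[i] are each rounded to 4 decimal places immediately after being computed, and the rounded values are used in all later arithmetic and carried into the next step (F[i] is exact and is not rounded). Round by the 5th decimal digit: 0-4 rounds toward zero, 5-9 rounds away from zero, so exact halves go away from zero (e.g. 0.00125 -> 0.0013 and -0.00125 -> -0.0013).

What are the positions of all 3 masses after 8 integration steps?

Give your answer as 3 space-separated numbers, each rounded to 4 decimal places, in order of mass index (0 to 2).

Step 0: x=[6.0000 11.0000 19.0000] v=[0.0000 0.0000 0.0000]
Step 1: x=[5.9800 11.1200 18.9200] v=[-0.1000 0.6000 -0.4000]
Step 2: x=[5.9428 11.3464 18.7680] v=[-0.1860 1.1320 -0.7600]
Step 3: x=[5.8937 11.6535 18.5591] v=[-0.2456 1.5356 -1.0443]
Step 4: x=[5.8398 12.0065 18.3140] v=[-0.2696 1.7648 -1.2254]
Step 5: x=[5.7892 12.3651 18.0566] v=[-0.2529 1.7930 -1.2869]
Step 6: x=[5.7501 12.6883 17.8116] v=[-0.1953 1.6161 -1.2252]
Step 7: x=[5.7298 12.9389 17.6016] v=[-0.1015 1.2531 -1.0499]
Step 8: x=[5.7337 13.0877 17.4451] v=[0.0194 0.7438 -0.7824]

Answer: 5.7337 13.0877 17.4451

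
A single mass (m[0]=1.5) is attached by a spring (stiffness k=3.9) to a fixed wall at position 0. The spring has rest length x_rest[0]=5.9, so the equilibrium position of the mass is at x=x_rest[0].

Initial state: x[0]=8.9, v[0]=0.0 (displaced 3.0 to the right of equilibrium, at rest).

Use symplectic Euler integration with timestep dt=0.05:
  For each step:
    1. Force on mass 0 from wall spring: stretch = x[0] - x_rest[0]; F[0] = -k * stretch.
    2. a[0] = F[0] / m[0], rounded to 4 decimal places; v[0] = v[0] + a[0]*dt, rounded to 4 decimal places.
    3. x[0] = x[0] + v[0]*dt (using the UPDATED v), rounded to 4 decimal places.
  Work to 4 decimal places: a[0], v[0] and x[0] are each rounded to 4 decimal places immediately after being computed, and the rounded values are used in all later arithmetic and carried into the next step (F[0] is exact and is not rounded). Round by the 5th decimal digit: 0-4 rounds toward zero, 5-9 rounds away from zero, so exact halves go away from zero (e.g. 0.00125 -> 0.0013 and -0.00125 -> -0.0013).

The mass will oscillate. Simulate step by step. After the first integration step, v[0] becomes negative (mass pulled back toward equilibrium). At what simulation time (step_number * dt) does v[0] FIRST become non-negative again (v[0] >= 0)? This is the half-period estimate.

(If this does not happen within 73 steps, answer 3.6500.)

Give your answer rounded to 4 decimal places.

Answer: 1.9500

Derivation:
Step 0: x=[8.9000] v=[0.0000]
Step 1: x=[8.8805] v=[-0.3900]
Step 2: x=[8.8416] v=[-0.7775]
Step 3: x=[8.7836] v=[-1.1599]
Step 4: x=[8.7069] v=[-1.5348]
Step 5: x=[8.6119] v=[-1.8997]
Step 6: x=[8.4993] v=[-2.2522]
Step 7: x=[8.3698] v=[-2.5901]
Step 8: x=[8.2242] v=[-2.9112]
Step 9: x=[8.0635] v=[-3.2133]
Step 10: x=[7.8888] v=[-3.4946]
Step 11: x=[7.7011] v=[-3.7531]
Step 12: x=[7.5017] v=[-3.9872]
Step 13: x=[7.2919] v=[-4.1954]
Step 14: x=[7.0731] v=[-4.3763]
Step 15: x=[6.8467] v=[-4.5288]
Step 16: x=[6.6141] v=[-4.6519]
Step 17: x=[6.3769] v=[-4.7447]
Step 18: x=[6.1366] v=[-4.8067]
Step 19: x=[5.8947] v=[-4.8375]
Step 20: x=[5.6529] v=[-4.8368]
Step 21: x=[5.4127] v=[-4.8047]
Step 22: x=[5.1756] v=[-4.7414]
Step 23: x=[4.9432] v=[-4.6472]
Step 24: x=[4.7171] v=[-4.5228]
Step 25: x=[4.4987] v=[-4.3690]
Step 26: x=[4.2894] v=[-4.1868]
Step 27: x=[4.0905] v=[-3.9774]
Step 28: x=[3.9034] v=[-3.7422]
Step 29: x=[3.7293] v=[-3.4826]
Step 30: x=[3.5693] v=[-3.2004]
Step 31: x=[3.4244] v=[-2.8974]
Step 32: x=[3.2956] v=[-2.5756]
Step 33: x=[3.1838] v=[-2.2370]
Step 34: x=[3.0896] v=[-1.8839]
Step 35: x=[3.0137] v=[-1.5186]
Step 36: x=[2.9565] v=[-1.1434]
Step 37: x=[2.9185] v=[-0.7607]
Step 38: x=[2.8998] v=[-0.3731]
Step 39: x=[2.9006] v=[0.0169]
First v>=0 after going negative at step 39, time=1.9500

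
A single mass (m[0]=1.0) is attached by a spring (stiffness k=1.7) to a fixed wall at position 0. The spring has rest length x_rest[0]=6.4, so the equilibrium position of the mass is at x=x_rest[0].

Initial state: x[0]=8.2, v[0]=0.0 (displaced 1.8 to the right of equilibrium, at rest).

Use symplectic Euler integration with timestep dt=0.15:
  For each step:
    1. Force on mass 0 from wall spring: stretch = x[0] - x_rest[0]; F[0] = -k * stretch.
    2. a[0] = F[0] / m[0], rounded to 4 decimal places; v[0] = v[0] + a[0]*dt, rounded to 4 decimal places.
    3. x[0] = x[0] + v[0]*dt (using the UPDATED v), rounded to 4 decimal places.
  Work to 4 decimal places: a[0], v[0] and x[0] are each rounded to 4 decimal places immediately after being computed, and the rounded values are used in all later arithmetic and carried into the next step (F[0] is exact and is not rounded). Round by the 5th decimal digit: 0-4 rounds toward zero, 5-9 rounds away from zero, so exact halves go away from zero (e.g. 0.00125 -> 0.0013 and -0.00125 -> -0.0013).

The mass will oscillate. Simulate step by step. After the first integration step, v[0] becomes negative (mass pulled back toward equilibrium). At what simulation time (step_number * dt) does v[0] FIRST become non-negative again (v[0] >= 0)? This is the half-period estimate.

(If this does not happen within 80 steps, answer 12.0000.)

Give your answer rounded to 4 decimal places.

Answer: 2.5500

Derivation:
Step 0: x=[8.2000] v=[0.0000]
Step 1: x=[8.1312] v=[-0.4590]
Step 2: x=[7.9961] v=[-0.9005]
Step 3: x=[7.8000] v=[-1.3075]
Step 4: x=[7.5503] v=[-1.6645]
Step 5: x=[7.2566] v=[-1.9578]
Step 6: x=[6.9302] v=[-2.1762]
Step 7: x=[6.5835] v=[-2.3114]
Step 8: x=[6.2298] v=[-2.3582]
Step 9: x=[5.8826] v=[-2.3148]
Step 10: x=[5.5552] v=[-2.1829]
Step 11: x=[5.2601] v=[-1.9675]
Step 12: x=[5.0086] v=[-1.6768]
Step 13: x=[4.8103] v=[-1.3220]
Step 14: x=[4.6728] v=[-0.9166]
Step 15: x=[4.6014] v=[-0.4762]
Step 16: x=[4.5988] v=[-0.0176]
Step 17: x=[4.6651] v=[0.4417]
First v>=0 after going negative at step 17, time=2.5500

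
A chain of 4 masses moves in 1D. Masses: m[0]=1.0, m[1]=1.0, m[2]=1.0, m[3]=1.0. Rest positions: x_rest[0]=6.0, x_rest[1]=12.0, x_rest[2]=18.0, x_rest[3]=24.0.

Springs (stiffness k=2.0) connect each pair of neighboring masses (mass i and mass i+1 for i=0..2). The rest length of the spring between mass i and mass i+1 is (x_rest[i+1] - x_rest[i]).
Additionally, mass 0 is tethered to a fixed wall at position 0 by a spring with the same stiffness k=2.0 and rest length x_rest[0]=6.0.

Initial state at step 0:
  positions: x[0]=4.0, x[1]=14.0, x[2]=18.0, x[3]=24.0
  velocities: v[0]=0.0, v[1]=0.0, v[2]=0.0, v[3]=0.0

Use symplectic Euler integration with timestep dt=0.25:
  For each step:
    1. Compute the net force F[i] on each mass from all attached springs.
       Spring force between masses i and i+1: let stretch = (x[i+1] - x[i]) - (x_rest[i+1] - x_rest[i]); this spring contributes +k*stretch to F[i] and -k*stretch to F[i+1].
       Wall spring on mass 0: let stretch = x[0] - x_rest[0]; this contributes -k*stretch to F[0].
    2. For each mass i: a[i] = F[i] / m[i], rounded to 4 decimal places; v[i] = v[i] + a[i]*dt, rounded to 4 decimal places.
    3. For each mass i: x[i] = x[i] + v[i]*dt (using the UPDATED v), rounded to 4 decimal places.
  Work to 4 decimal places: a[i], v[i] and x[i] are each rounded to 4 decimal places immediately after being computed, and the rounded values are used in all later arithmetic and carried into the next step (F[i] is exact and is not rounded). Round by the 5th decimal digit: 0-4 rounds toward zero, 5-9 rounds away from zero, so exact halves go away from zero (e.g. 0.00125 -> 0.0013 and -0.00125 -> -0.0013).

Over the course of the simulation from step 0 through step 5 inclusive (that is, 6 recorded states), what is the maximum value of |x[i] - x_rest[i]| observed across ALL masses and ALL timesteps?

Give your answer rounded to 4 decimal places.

Step 0: x=[4.0000 14.0000 18.0000 24.0000] v=[0.0000 0.0000 0.0000 0.0000]
Step 1: x=[4.7500 13.2500 18.2500 24.0000] v=[3.0000 -3.0000 1.0000 0.0000]
Step 2: x=[5.9688 12.0625 18.5938 24.0313] v=[4.8750 -4.7500 1.3750 0.1250]
Step 3: x=[7.2032 10.9297 18.8008 24.1329] v=[4.9375 -4.5312 0.8281 0.4063]
Step 4: x=[8.0030 10.3150 18.6905 24.3180] v=[3.1992 -2.4589 -0.4414 0.7403]
Step 5: x=[8.0914 10.4582 18.2367 24.5497] v=[0.3537 0.5729 -1.8154 0.9266]
Max displacement = 2.0914

Answer: 2.0914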